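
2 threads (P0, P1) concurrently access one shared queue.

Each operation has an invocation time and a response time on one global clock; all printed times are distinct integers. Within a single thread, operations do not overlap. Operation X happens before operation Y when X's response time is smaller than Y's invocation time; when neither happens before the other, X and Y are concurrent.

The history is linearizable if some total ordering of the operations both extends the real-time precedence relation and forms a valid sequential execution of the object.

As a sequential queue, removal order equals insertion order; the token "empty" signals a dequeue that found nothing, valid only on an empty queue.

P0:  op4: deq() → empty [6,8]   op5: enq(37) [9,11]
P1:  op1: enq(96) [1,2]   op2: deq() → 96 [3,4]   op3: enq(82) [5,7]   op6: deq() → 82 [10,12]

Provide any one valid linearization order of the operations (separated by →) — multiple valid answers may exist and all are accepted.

after step 1 (op1 enq(96)): queue <96>
after step 2 (op2 deq() → 96): queue <>
after step 3 (op4 deq() → empty): queue <>
after step 4 (op3 enq(82)): queue <82>
after step 5 (op5 enq(37)): queue <82,37>
after step 6 (op6 deq() → 82): queue <37>

op1 → op2 → op4 → op3 → op5 → op6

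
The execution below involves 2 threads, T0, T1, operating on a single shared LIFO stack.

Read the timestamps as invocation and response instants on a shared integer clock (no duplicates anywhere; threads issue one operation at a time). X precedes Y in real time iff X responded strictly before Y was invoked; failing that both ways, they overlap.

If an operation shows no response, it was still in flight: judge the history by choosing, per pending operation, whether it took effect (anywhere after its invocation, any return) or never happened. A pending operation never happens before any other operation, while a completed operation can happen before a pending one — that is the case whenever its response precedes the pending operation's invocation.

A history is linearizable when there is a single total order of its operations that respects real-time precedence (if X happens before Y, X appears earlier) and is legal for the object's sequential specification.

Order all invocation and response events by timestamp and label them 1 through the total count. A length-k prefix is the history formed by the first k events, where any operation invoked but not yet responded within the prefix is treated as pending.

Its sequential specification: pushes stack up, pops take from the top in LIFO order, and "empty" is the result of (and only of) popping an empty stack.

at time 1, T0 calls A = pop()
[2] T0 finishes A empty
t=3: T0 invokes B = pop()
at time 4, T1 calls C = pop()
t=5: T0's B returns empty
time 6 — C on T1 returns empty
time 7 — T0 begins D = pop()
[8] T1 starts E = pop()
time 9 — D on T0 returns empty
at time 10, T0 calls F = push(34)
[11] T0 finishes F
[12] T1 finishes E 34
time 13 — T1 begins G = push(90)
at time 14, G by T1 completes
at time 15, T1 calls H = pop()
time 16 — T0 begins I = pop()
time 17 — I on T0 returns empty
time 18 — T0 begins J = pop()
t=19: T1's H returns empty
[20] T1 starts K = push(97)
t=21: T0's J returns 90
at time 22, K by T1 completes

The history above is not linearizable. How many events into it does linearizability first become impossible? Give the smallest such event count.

events 1..18 are linearizable; a witness order is A, B, C, D, F, E, G, H, I:
after step 1 (A pop() → empty): stack <>
after step 2 (B pop() → empty): stack <>
after step 3 (C pop() → empty): stack <>
after step 4 (D pop() → empty): stack <>
after step 5 (F push(34)): stack <34>
after step 6 (E pop() → 34): stack <>
after step 7 (G push(90)): stack <90>
after step 8 (H pop() (pending, included)): stack <>
after step 9 (I pop() → empty): stack <>
include event 19 — H responding at 19 — and every candidate order breaks
no completion choice of the 1 pending operation (J) rescues it — every subset was tried
sample order A, B, C, D, E, F, G, H, I (pending dropped) stalls at step 5 — E pop() → 34 has no legal effect
sample order A, B, C, D, E, F, G, I, H (pending dropped) stalls at step 5 — E pop() → 34 has no legal effect

19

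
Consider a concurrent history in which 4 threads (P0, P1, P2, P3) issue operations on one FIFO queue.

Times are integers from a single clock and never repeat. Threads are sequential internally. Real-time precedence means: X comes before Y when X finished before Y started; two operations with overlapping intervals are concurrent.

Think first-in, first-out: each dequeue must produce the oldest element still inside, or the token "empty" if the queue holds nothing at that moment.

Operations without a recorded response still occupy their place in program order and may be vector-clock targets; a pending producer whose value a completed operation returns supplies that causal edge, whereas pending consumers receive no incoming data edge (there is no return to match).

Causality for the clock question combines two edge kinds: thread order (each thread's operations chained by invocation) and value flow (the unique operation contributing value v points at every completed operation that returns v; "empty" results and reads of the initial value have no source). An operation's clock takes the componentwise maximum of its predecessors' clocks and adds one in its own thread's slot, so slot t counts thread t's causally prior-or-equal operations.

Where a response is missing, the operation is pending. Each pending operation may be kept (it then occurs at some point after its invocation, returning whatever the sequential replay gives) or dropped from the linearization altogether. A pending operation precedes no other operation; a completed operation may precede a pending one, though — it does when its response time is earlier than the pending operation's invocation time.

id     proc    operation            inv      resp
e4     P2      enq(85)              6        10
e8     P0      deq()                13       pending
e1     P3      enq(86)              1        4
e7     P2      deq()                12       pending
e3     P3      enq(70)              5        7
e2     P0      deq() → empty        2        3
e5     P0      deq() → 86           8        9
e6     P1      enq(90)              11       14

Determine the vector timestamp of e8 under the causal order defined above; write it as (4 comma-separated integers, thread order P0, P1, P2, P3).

root op e1, invoked 1: fresh clock plus P3's own tick → (0, 0, 0, 1)
root op e4, invoked 6: fresh clock plus P2's own tick → (0, 0, 1, 0)
root op e6, invoked 11: fresh clock plus P1's own tick → (0, 1, 0, 0)
root op e2, invoked 2: fresh clock plus P0's own tick → (1, 0, 0, 0)
merge at e3 (invoked 5): VC(e1)=(0, 0, 0, 1), own-thread bump on P3 → (0, 0, 0, 2)
merge at e7 (invoked 12): VC(e4)=(0, 0, 1, 0), own-thread bump on P2 → (0, 0, 2, 0)
merge at e5 (invoked 8): VC(e1)=(0, 0, 0, 1), VC(e2)=(1, 0, 0, 0), own-thread bump on P0 → (2, 0, 0, 1)
merge at e8 (invoked 13): VC(e5)=(2, 0, 0, 1), own-thread bump on P0 → (3, 0, 0, 1)
target: VC(e8) = (3, 0, 0, 1)

(3, 0, 0, 1)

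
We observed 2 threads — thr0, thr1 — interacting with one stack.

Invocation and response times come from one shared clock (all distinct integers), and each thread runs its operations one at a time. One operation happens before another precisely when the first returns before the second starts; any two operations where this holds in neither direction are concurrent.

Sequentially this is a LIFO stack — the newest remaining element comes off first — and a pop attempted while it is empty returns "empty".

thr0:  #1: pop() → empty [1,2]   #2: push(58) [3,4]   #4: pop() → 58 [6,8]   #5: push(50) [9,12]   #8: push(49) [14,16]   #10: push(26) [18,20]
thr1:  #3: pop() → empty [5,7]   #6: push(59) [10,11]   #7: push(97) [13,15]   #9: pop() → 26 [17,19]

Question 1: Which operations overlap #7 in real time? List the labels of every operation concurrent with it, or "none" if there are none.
#8

#7 spans [13,15]: anything still running between times 13 and 15 counts as concurrent
#1 [1,2]: before
#2 [3,4]: before
#3 [5,7]: before
#4 [6,8]: before
#5 [9,12]: before
#6 [10,11]: before
#8 [14,16]: concurrent
#9 [17,19]: after
#10 [18,20]: after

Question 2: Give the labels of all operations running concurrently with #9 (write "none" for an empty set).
#10

overlap test against #9 [17,19]: concurrent iff the interval meets 17..19
#1 [1,2]: before
#2 [3,4]: before
#3 [5,7]: before
#4 [6,8]: before
#5 [9,12]: before
#6 [10,11]: before
#7 [13,15]: before
#8 [14,16]: before
#10 [18,20]: concurrent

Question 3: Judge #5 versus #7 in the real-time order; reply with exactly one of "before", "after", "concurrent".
before

#5 spans [9,12], #7 spans [13,15]
resp(#5)=12 < inv(#7)=13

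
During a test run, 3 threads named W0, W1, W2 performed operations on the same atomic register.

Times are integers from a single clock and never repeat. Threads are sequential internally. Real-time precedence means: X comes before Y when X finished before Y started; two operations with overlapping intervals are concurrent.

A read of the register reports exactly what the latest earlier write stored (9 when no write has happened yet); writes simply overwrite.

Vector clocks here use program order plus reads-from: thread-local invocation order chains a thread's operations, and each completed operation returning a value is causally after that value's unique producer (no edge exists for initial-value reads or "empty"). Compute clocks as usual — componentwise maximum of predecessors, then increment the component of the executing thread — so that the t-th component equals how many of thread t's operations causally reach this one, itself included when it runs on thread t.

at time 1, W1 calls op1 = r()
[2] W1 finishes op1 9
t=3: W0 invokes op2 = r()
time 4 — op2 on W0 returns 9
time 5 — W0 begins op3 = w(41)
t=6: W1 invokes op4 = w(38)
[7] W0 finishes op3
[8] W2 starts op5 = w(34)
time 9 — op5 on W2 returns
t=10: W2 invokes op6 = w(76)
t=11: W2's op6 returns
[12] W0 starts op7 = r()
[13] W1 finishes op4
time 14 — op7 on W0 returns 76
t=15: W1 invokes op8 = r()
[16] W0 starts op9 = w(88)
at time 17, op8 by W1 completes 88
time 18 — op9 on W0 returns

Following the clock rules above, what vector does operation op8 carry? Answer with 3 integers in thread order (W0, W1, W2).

(4, 3, 2)

invoked at 8, op5 has no predecessors; its own W2 bump gives (0, 0, 1)
invoked at 1, op1 has no predecessors; its own W1 bump gives (0, 1, 0)
invoked at 3, op2 has no predecessors; its own W0 bump gives (1, 0, 0)
invoked at 10, op6 merges VC(op5)=(0, 0, 1) and bumps W2's slot → (0, 0, 2)
invoked at 6, op4 merges VC(op1)=(0, 1, 0) and bumps W1's slot → (0, 2, 0)
invoked at 5, op3 merges VC(op2)=(1, 0, 0) and bumps W0's slot → (2, 0, 0)
invoked at 12, op7 merges VC(op3)=(2, 0, 0), VC(op6)=(0, 0, 2) and bumps W0's slot → (3, 0, 2)
invoked at 16, op9 merges VC(op7)=(3, 0, 2) and bumps W0's slot → (4, 0, 2)
invoked at 15, op8 merges VC(op4)=(0, 2, 0), VC(op9)=(4, 0, 2) and bumps W1's slot → (4, 3, 2)
target: VC(op8) = (4, 3, 2)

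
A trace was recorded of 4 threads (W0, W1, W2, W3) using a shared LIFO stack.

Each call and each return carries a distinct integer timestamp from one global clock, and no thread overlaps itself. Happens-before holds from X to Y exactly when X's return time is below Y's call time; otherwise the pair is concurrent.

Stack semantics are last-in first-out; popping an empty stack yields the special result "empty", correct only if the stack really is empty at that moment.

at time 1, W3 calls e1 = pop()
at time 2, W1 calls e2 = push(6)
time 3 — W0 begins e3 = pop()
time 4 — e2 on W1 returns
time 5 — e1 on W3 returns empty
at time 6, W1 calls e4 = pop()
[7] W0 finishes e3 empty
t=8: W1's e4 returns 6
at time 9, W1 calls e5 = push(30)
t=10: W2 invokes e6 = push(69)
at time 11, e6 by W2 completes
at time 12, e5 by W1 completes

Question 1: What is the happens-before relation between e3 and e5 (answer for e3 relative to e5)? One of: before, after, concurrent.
before

e3 spans [3,7], e5 spans [9,12]
resp(e3)=7 < inv(e5)=9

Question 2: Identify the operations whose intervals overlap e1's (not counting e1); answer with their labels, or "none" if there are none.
e2, e3

e1 runs from 1 to 5; window-overlapping ops are concurrent
e2 [2,4]: concurrent
e3 [3,7]: concurrent
e4 [6,8]: after
e5 [9,12]: after
e6 [10,11]: after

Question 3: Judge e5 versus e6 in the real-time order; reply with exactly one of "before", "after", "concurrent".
concurrent

e5 spans [9,12], e6 spans [10,11]
the intervals overlap in both directions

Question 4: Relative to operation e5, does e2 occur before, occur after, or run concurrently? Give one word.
before

e2 spans [2,4], e5 spans [9,12]
resp(e2)=4 < inv(e5)=9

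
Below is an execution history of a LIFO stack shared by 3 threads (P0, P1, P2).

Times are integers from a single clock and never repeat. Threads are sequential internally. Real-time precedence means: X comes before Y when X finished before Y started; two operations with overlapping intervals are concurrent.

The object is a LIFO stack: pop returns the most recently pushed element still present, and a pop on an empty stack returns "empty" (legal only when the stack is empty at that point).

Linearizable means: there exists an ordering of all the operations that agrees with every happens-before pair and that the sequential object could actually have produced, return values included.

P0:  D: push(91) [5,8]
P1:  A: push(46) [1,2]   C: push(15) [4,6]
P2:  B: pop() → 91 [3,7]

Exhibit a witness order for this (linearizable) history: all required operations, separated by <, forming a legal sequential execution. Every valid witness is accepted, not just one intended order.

A < C < D < B

step 1: A push(46) — stack <46>
step 2: C push(15) — stack <46,15>
step 3: D push(91) — stack <46,15,91>
step 4: B pop() → 91 — stack <46,15>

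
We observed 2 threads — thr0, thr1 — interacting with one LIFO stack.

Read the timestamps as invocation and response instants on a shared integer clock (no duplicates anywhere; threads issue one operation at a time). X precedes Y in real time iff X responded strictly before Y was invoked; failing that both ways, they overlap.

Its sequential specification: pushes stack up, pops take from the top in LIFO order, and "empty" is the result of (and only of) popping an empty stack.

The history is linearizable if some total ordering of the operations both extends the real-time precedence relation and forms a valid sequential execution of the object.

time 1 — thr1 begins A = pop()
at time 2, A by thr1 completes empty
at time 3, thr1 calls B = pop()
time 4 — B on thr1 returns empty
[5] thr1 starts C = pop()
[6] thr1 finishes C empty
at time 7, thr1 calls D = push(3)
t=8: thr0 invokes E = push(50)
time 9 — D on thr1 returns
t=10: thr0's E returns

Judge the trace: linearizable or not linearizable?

a witness: A, B, C, D, E
step 1: A pop() → empty — stack <>
step 2: B pop() → empty — stack <>
step 3: C pop() → empty — stack <>
step 4: D push(3) — stack <3>
step 5: E push(50) — stack <3,50>

linearizable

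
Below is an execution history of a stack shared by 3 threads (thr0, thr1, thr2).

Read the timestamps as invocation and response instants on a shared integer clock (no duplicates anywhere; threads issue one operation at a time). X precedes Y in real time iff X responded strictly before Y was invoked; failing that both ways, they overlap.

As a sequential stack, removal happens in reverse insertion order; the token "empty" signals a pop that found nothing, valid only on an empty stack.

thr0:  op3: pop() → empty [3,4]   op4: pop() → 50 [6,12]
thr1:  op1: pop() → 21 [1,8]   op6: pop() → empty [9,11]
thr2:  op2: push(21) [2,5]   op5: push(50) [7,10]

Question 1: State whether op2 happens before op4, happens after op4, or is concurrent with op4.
op2 spans [2,5], op4 spans [6,12]
resp(op2)=5 < inv(op4)=6

before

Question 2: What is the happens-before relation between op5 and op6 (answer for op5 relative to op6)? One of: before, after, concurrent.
op5 spans [7,10], op6 spans [9,11]
the intervals overlap in both directions

concurrent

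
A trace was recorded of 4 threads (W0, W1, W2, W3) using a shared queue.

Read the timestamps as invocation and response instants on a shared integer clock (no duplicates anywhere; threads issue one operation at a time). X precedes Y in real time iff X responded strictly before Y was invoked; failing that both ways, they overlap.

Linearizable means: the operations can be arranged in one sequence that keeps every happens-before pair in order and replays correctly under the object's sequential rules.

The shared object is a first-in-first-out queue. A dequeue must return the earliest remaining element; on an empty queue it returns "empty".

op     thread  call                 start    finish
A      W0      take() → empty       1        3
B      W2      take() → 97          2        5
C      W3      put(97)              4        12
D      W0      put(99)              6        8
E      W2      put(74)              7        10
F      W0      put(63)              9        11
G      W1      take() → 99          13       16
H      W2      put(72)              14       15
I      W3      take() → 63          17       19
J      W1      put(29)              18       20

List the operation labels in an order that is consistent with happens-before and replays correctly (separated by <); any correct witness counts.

A < C < B < D < F < E < G < H < I < J

1. A take() → empty, leaving queue <>
2. C put(97), leaving queue <97>
3. B take() → 97, leaving queue <>
4. D put(99), leaving queue <99>
5. F put(63), leaving queue <99,63>
6. E put(74), leaving queue <99,63,74>
7. G take() → 99, leaving queue <63,74>
8. H put(72), leaving queue <63,74,72>
9. I take() → 63, leaving queue <74,72>
10. J put(29), leaving queue <74,72,29>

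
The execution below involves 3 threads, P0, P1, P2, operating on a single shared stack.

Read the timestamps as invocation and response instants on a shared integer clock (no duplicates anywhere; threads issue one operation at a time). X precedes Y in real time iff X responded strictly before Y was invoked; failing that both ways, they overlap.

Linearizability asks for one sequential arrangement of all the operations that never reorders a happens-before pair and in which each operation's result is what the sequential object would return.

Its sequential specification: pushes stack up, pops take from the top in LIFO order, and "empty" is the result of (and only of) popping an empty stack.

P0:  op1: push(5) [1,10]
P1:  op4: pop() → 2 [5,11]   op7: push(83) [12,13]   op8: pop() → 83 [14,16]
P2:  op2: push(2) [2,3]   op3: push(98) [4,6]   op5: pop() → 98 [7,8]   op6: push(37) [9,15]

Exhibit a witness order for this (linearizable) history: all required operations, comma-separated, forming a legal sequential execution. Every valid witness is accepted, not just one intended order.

step 1: op1 push(5) — stack <5>
step 2: op2 push(2) — stack <5,2>
step 3: op3 push(98) — stack <5,2,98>
step 4: op5 pop() → 98 — stack <5,2>
step 5: op4 pop() → 2 — stack <5>
step 6: op6 push(37) — stack <5,37>
step 7: op7 push(83) — stack <5,37,83>
step 8: op8 pop() → 83 — stack <5,37>

op1, op2, op3, op5, op4, op6, op7, op8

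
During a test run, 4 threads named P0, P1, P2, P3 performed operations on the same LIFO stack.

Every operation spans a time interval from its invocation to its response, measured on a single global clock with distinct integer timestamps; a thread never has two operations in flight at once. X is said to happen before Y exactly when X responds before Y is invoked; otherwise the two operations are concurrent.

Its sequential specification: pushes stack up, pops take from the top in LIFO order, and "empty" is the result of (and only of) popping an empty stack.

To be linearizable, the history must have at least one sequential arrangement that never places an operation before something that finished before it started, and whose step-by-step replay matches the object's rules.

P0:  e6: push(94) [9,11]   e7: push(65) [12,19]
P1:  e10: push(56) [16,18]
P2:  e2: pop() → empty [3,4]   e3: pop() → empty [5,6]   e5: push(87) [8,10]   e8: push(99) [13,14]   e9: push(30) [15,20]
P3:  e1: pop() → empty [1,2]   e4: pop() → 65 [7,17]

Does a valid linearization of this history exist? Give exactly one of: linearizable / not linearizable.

witness order: e1, e2, e3, e5, e6, e7, e4, e8, e9, e10
1. e1 pop() → empty, leaving stack <>
2. e2 pop() → empty, leaving stack <>
3. e3 pop() → empty, leaving stack <>
4. e5 push(87), leaving stack <87>
5. e6 push(94), leaving stack <87,94>
6. e7 push(65), leaving stack <87,94,65>
7. e4 pop() → 65, leaving stack <87,94>
8. e8 push(99), leaving stack <87,94,99>
9. e9 push(30), leaving stack <87,94,99,30>
10. e10 push(56), leaving stack <87,94,99,30,56>

linearizable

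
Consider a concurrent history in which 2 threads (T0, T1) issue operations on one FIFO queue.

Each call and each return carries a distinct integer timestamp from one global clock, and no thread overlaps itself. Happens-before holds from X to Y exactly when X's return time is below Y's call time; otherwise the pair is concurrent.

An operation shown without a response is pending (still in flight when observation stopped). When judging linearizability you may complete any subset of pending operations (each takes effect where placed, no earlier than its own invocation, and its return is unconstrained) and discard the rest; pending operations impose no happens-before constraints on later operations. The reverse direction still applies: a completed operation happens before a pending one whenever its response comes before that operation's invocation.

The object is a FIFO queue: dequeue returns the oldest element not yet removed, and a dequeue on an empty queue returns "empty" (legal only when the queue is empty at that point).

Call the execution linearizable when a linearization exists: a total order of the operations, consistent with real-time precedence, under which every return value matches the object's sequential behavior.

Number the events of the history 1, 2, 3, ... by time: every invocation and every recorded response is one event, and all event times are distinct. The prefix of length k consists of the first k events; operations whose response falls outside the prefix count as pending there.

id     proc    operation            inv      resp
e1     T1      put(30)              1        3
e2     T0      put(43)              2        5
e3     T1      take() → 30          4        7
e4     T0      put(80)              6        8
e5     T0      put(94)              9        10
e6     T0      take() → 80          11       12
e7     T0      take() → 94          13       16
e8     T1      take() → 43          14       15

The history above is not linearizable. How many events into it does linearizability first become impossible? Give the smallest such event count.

12

events 1..11 are linearizable; a witness order is e1, e2, e3, e4, e5:
1. e1 put(30), leaving queue <30>
2. e2 put(43), leaving queue <30,43>
3. e3 take() → 30, leaving queue <43>
4. e4 put(80), leaving queue <43,80>
5. e5 put(94), leaving queue <43,80,94>
event 12 — e6's response, time 12 — after it, nothing linearizes
for example e1, e2, e3, e4, e5, e6 fails at step 6: e6 take() → 80 is not legal there
for example e1, e2, e4, e3, e5, e6 fails at step 6: e6 take() → 80 is not legal there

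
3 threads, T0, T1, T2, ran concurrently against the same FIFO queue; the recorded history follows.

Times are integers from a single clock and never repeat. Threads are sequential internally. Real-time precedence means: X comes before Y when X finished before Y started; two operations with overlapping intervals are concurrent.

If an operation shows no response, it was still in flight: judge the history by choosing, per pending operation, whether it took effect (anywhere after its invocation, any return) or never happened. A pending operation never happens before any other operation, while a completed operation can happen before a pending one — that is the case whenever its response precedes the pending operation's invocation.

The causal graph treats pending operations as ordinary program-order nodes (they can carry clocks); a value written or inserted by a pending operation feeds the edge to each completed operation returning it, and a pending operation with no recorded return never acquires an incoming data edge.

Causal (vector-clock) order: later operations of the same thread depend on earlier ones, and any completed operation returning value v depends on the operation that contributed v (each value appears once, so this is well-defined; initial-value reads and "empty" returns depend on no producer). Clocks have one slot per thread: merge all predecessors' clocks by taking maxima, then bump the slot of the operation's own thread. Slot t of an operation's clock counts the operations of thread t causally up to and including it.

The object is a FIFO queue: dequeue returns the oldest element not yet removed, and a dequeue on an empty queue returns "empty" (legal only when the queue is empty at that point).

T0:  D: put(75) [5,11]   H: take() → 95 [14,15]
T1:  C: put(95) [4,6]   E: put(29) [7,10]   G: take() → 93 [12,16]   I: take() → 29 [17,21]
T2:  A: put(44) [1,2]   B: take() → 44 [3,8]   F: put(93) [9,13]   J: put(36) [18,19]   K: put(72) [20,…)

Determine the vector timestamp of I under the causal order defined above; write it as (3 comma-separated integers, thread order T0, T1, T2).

(0, 4, 3)

A (invocation 1): nothing precedes it; T2's component alone gives (0, 0, 1)
C (invocation 4): nothing precedes it; T1's component alone gives (0, 1, 0)
D (invocation 5): nothing precedes it; T0's component alone gives (1, 0, 0)
VC(B, invoked at 3): max of VC(A)=(0, 0, 1), then +1 on thread T2 → (0, 0, 2)
VC(E, invoked at 7): max of VC(C)=(0, 1, 0), then +1 on thread T1 → (0, 2, 0)
VC(F, invoked at 9): max of VC(B)=(0, 0, 2), then +1 on thread T2 → (0, 0, 3)
VC(H, invoked at 14): max of VC(C)=(0, 1, 0), VC(D)=(1, 0, 0), then +1 on thread T0 → (2, 1, 0)
VC(J, invoked at 18): max of VC(F)=(0, 0, 3), then +1 on thread T2 → (0, 0, 4)
VC(K, invoked at 20): max of VC(J)=(0, 0, 4), then +1 on thread T2 → (0, 0, 5)
VC(G, invoked at 12): max of VC(E)=(0, 2, 0), VC(F)=(0, 0, 3), then +1 on thread T1 → (0, 3, 3)
VC(I, invoked at 17): max of VC(E)=(0, 2, 0), VC(G)=(0, 3, 3), then +1 on thread T1 → (0, 4, 3)
target: VC(I) = (0, 4, 3)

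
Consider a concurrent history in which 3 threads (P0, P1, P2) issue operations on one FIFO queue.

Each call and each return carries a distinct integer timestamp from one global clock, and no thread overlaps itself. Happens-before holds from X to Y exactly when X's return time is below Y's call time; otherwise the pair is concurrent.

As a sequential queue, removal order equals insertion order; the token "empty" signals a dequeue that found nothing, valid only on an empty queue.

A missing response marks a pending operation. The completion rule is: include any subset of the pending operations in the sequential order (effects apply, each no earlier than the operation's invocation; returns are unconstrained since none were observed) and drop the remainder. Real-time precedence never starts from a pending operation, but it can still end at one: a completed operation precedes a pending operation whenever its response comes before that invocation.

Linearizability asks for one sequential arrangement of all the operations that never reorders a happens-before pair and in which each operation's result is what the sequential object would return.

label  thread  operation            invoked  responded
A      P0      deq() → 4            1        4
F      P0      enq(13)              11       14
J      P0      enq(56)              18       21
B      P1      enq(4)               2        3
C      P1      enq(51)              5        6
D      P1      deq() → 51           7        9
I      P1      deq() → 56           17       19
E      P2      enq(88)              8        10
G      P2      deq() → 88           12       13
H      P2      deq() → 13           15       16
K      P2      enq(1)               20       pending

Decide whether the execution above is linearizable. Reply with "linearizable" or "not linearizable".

witness order: B, A, C, D, E, F, G, H, J, I
after step 1 (B enq(4)): queue <4>
after step 2 (A deq() → 4): queue <>
after step 3 (C enq(51)): queue <51>
after step 4 (D deq() → 51): queue <>
after step 5 (E enq(88)): queue <88>
after step 6 (F enq(13)): queue <88,13>
after step 7 (G deq() → 88): queue <13>
after step 8 (H deq() → 13): queue <>
after step 9 (J enq(56)): queue <56>
after step 10 (I deq() → 56): queue <>

linearizable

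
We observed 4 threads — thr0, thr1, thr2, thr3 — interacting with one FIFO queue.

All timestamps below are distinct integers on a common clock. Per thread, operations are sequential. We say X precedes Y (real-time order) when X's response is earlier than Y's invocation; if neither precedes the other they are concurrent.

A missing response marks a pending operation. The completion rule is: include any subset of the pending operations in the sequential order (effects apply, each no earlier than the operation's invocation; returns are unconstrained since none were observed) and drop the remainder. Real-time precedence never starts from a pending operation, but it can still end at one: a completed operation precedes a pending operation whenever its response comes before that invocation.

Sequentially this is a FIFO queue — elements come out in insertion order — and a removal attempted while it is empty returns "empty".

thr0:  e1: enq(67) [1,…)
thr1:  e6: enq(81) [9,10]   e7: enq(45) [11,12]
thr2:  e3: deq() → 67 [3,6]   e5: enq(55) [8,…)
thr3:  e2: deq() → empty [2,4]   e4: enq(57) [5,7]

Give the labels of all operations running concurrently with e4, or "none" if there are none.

e4 spans [5,7]: anything still running between times 5 and 7 counts as concurrent
e1 [1,…): concurrent
e2 [2,4]: before
e3 [3,6]: concurrent
e5 [8,…): after
e6 [9,10]: after
e7 [11,12]: after

e1, e3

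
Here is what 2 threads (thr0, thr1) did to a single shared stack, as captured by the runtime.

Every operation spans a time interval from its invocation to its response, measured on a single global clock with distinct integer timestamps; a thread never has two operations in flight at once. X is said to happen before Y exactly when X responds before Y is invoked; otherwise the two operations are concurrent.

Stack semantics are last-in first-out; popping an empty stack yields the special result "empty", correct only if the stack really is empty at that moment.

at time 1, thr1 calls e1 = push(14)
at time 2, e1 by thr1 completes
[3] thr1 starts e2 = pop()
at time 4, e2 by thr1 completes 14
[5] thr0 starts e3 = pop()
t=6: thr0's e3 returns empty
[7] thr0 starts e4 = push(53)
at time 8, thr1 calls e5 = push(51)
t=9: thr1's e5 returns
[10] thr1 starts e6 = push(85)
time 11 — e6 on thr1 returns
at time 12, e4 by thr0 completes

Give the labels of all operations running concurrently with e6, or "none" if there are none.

e4

e6 runs from 10 to 11; window-overlapping ops are concurrent
e1 [1,2]: before
e2 [3,4]: before
e3 [5,6]: before
e4 [7,12]: concurrent
e5 [8,9]: before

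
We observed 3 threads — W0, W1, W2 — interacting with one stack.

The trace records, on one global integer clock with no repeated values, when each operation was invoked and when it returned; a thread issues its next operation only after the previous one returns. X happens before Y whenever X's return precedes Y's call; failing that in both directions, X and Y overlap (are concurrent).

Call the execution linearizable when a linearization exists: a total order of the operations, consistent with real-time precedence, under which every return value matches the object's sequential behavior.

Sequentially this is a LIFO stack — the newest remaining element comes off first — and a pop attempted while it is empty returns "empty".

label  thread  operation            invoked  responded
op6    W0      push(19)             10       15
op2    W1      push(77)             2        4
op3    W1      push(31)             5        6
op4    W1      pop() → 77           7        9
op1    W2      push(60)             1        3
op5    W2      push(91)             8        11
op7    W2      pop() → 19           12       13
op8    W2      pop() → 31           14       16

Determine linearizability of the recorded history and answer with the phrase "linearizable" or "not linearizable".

not linearizable

prefix check: 1..8 passes, 1..9 fails once op4's time-9 response joins
the 4 completed operations admit 2 real-time orders; each fails the stack replay
completion choices over the 1 pending operation (op5) were checked; none helps
one such order, op1, op2, op3, op4 (pending dropped), breaks at step 4 where op4 pop() → 77 is illegal
one such order, op2, op1, op3, op4 (pending dropped), breaks at step 4 where op4 pop() → 77 is illegal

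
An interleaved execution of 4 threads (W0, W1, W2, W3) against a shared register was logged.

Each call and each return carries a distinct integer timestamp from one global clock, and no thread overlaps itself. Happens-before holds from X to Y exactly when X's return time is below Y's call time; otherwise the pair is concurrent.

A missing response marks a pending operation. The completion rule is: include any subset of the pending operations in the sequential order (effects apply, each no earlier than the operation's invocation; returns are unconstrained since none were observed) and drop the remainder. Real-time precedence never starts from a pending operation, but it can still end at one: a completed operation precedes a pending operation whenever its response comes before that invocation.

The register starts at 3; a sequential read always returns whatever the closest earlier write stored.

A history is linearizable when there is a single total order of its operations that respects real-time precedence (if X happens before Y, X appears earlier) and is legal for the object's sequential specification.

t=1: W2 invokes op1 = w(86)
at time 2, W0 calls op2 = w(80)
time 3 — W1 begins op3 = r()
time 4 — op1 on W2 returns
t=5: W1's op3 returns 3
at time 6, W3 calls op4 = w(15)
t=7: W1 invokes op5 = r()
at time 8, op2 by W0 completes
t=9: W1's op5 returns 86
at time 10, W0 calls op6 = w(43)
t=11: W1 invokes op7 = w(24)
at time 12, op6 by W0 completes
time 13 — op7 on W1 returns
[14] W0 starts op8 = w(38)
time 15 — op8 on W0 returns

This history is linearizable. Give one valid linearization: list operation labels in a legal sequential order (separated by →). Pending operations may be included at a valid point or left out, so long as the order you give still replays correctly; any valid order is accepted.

op3 → op1 → op5 → op2 → op4 → op6 → op7 → op8

after step 1 (op3 r() → 3): value 3
after step 2 (op1 w(86)): value 86
after step 3 (op5 r() → 86): value 86
after step 4 (op2 w(80)): value 80
after step 5 (op4 w(15) (pending, included)): value 15
after step 6 (op6 w(43)): value 43
after step 7 (op7 w(24)): value 24
after step 8 (op8 w(38)): value 38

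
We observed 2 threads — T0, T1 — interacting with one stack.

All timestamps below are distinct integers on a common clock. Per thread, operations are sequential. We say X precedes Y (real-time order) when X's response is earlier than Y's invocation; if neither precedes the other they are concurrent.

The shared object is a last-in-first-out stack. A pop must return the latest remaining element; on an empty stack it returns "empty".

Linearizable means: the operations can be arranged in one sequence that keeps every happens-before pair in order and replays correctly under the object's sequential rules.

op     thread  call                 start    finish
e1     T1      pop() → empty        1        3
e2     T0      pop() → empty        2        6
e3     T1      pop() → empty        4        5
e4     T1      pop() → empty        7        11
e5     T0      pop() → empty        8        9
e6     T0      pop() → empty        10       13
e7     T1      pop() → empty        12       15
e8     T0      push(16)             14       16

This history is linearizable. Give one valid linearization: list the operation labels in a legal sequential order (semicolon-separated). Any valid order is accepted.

1. e1 pop() → empty, leaving stack <>
2. e2 pop() → empty, leaving stack <>
3. e3 pop() → empty, leaving stack <>
4. e4 pop() → empty, leaving stack <>
5. e5 pop() → empty, leaving stack <>
6. e6 pop() → empty, leaving stack <>
7. e7 pop() → empty, leaving stack <>
8. e8 push(16), leaving stack <16>

e1; e2; e3; e4; e5; e6; e7; e8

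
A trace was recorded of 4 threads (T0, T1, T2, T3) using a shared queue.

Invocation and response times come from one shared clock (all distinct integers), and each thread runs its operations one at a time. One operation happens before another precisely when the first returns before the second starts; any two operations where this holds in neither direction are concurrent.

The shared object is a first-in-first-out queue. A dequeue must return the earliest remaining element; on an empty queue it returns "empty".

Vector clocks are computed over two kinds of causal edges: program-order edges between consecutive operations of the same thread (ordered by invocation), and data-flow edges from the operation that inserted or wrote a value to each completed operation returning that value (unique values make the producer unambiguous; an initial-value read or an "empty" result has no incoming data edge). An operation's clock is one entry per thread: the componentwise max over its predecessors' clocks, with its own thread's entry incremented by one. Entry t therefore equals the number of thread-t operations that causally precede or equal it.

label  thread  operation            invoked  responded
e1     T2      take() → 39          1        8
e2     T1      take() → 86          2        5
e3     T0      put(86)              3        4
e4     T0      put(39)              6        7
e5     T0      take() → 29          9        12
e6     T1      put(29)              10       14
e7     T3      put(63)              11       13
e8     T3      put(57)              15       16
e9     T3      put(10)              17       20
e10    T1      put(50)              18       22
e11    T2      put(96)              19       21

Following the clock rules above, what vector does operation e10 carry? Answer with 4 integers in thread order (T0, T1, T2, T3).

(1, 3, 0, 0)

no predecessors for e7 (invoked 11): T3 increments from zero → (0, 0, 0, 1)
no predecessors for e3 (invoked 3): T0 increments from zero → (1, 0, 0, 0)
invoked at 15, e8 merges VC(e7)=(0, 0, 0, 1) and bumps T3's slot → (0, 0, 0, 2)
invoked at 2, e2 merges VC(e3)=(1, 0, 0, 0) and bumps T1's slot → (1, 1, 0, 0)
invoked at 6, e4 merges VC(e3)=(1, 0, 0, 0) and bumps T0's slot → (2, 0, 0, 0)
invoked at 17, e9 merges VC(e8)=(0, 0, 0, 2) and bumps T3's slot → (0, 0, 0, 3)
invoked at 10, e6 merges VC(e2)=(1, 1, 0, 0) and bumps T1's slot → (1, 2, 0, 0)
invoked at 1, e1 merges VC(e4)=(2, 0, 0, 0) and bumps T2's slot → (2, 0, 1, 0)
invoked at 18, e10 merges VC(e6)=(1, 2, 0, 0) and bumps T1's slot → (1, 3, 0, 0)
invoked at 19, e11 merges VC(e1)=(2, 0, 1, 0) and bumps T2's slot → (2, 0, 2, 0)
invoked at 9, e5 merges VC(e4)=(2, 0, 0, 0), VC(e6)=(1, 2, 0, 0) and bumps T0's slot → (3, 2, 0, 0)
target: VC(e10) = (1, 3, 0, 0)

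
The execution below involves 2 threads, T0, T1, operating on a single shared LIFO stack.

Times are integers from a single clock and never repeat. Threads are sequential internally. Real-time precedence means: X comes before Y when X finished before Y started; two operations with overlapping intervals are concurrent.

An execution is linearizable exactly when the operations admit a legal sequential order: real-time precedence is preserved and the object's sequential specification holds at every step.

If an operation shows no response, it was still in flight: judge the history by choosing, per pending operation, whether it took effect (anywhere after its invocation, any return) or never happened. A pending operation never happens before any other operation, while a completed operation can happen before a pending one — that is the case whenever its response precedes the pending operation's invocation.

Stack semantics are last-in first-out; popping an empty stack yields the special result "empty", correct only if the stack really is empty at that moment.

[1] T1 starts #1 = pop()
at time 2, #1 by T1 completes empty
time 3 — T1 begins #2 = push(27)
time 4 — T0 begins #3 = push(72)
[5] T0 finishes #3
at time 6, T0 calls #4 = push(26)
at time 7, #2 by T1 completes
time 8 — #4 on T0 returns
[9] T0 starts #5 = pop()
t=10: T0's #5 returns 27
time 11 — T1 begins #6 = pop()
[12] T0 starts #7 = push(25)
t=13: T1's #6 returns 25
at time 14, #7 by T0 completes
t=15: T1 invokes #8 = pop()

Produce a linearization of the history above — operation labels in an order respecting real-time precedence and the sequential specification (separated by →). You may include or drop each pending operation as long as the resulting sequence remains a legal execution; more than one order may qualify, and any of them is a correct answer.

#1 → #3 → #4 → #2 → #5 → #7 → #6

after step 1 (#1 pop() → empty): stack <>
after step 2 (#3 push(72)): stack <72>
after step 3 (#4 push(26)): stack <72,26>
after step 4 (#2 push(27)): stack <72,26,27>
after step 5 (#5 pop() → 27): stack <72,26>
after step 6 (#7 push(25)): stack <72,26,25>
after step 7 (#6 pop() → 25): stack <72,26>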